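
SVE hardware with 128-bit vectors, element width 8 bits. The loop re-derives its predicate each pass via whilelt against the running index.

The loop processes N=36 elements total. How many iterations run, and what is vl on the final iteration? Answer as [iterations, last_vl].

[iterations, last_vl] = [3, 4]

128-bit reg / 8-bit elem → 16 lanes
N=36: ⌈36/16⌉ = 3 iters; last vl = 36 − 2×16 = 4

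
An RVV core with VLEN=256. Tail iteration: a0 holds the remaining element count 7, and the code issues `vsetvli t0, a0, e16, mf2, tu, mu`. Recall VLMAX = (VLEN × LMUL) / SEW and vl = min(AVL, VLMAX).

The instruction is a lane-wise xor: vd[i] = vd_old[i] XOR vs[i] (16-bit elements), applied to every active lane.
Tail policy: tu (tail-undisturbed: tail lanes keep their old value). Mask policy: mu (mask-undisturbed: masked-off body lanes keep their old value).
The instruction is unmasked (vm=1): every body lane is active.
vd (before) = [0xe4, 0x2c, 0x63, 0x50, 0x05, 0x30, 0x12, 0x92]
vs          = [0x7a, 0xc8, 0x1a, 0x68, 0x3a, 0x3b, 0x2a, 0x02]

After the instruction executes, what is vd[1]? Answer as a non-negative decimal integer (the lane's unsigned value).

lanes per group: 256·1/2/16 = 8
AVL=7 ≤ VLMAX=8, so vl = 7
[0] xor(0xe4,0x7a) = 0x9e
[1] xor(0x2c,0xc8) = 0xe4
[2] xor(0x63,0x1a) = 0x79
[3] xor(0x50,0x68) = 0x38
[4] xor(0x05,0x3a) = 0x3f
[5] xor(0x30,0x3b) = 0x0b
[6] xor(0x12,0x2a) = 0x38
[7] tail/keep = 0x92

vd[1] = 228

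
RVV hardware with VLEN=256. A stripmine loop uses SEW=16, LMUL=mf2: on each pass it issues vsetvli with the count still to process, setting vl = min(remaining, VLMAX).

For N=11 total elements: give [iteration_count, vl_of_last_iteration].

[iterations, last_vl] = [2, 3]

VLMAX = (256 × 1/2) / 16 = 8 lanes
11 elements at 8/iter → 2 passes, remainder 3 on the last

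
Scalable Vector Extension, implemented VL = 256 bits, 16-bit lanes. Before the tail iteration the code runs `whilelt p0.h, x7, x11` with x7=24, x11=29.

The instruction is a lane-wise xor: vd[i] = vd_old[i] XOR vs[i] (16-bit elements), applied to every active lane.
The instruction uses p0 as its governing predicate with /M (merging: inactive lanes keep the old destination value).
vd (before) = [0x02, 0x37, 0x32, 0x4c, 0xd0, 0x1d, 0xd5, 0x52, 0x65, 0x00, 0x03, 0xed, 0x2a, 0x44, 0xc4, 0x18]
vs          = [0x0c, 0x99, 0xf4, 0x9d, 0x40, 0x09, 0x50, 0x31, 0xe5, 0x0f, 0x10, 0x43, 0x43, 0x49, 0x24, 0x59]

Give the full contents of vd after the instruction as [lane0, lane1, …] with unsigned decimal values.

register lanes = 256/16 = 16
active while 24+j < 29, i.e. j ∈ [0,5) capped at 16 ⇒ 5
[0] xor(0x02,0x0c) = 0x0e
[1] xor(0x37,0x99) = 0xae
[2] xor(0x32,0xf4) = 0xc6
[3] xor(0x4c,0x9d) = 0xd1
[4] xor(0xd0,0x40) = 0x90
[5] tail/keep = 0x1d
[6] tail/keep = 0xd5
[7] tail/keep = 0x52
[8] tail/keep = 0x65
[9] tail/keep = 0x00
[10] tail/keep = 0x03
[11] tail/keep = 0xed
[12] tail/keep = 0x2a
[13] tail/keep = 0x44
[14] tail/keep = 0xc4
[15] tail/keep = 0x18

vd = [14, 174, 198, 209, 144, 29, 213, 82, 101, 0, 3, 237, 42, 68, 196, 24]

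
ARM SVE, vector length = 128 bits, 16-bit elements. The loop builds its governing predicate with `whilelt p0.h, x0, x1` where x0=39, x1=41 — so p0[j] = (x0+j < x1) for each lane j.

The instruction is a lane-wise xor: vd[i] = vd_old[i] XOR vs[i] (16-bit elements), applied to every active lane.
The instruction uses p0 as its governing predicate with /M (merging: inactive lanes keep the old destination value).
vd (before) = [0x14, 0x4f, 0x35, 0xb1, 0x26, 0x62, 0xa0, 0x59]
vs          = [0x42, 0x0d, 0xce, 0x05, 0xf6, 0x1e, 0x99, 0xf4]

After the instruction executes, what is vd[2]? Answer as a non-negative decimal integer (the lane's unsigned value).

128-bit reg / 16-bit elem → 8 lanes
whilelt: lane j active iff 39+j < 41 → j < 2 → 2 active
[0] xor(0x14,0x42) = 0x56
[1] xor(0x4f,0x0d) = 0x42
[2] tail/keep = 0x35
[3] tail/keep = 0xb1
[4] tail/keep = 0x26
[5] tail/keep = 0x62
[6] tail/keep = 0xa0
[7] tail/keep = 0x59

vd[2] = 53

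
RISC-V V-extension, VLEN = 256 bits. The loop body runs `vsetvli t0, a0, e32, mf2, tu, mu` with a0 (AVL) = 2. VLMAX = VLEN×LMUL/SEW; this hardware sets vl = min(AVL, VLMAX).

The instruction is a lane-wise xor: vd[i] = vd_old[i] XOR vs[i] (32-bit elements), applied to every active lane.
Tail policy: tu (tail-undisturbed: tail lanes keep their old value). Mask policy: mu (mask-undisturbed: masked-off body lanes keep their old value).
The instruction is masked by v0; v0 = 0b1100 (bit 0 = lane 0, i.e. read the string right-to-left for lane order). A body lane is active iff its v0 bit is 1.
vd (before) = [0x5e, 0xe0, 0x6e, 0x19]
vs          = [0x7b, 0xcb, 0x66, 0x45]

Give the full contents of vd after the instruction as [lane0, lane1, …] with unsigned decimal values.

vd = [94, 224, 110, 25]

VLMAX = (256 × 1/2) / 32 = 4 lanes
vl = min(AVL, VLMAX) = min(2, 4) = 2
  i=0: mask-off/keep → 94
  i=1: mask-off/keep → 224
  i=2: tail/keep → 110
  i=3: tail/keep → 25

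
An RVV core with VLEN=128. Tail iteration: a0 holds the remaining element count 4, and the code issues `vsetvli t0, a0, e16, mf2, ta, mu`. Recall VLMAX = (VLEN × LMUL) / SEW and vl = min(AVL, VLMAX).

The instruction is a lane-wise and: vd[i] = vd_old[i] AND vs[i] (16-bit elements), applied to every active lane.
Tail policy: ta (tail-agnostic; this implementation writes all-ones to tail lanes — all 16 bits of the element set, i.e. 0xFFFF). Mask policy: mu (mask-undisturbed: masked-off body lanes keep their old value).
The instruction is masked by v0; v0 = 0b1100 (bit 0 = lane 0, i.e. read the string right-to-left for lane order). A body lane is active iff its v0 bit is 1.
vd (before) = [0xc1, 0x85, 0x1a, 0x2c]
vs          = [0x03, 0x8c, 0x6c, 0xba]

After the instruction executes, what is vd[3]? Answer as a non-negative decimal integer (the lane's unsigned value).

vd[3] = 40

VLMAX = VLEN×LMUL/SEW = 128×1/2/16 = 4
AVL=4 ≤ VLMAX=4, so vl = 4
  i=0: mask-off/keep → 193
  i=1: mask-off/keep → 133
  i=2: and(0x1a,0x6c) → 8
  i=3: and(0x2c,0xba) → 40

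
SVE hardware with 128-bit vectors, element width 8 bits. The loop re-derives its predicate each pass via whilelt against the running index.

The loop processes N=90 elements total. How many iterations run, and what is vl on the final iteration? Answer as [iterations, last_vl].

[iterations, last_vl] = [6, 10]

lane count: 128 div 8 = 16
N=90: ⌈90/16⌉ = 6 iters; last vl = 90 − 5×16 = 10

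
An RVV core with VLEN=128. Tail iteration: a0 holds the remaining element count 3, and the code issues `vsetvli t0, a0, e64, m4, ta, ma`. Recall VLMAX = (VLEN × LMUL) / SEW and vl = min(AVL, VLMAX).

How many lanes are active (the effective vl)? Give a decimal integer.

vl = 3

VLMAX = (128 × 4) / 64 = 8 lanes
vl ← min(3, 8) = 3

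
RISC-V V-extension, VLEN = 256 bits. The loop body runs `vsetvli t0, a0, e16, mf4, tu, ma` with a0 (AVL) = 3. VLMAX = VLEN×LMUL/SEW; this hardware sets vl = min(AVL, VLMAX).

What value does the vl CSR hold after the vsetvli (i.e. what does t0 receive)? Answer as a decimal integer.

lanes per group: 256·1/4/16 = 4
vl = min(AVL, VLMAX) = min(3, 4) = 3

vl = 3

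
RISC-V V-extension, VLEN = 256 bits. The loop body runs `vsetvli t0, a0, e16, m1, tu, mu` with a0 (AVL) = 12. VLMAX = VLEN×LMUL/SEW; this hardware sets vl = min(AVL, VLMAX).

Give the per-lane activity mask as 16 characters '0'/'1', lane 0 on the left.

VLMAX = (256 × 1) / 16 = 16 lanes
vl = min(AVL, VLMAX) = min(12, 16) = 12
bits (lane 0 leftmost): 1111111111110000

predicate = 1111111111110000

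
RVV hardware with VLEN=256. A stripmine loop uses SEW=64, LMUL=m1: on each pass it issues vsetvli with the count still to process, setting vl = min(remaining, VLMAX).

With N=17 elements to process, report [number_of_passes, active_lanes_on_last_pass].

[iterations, last_vl] = [5, 1]

VLMAX = VLEN×LMUL/SEW = 256×1/64 = 4
iterations = ceil(17/4) = 5; final-pass vl = 1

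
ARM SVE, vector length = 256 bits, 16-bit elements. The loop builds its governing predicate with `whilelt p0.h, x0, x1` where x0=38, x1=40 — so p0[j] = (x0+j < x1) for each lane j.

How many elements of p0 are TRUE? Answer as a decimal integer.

register lanes = 256/16 = 16
whilelt: lane j active iff 38+j < 40 → j < 2 → 2 active

vl = 2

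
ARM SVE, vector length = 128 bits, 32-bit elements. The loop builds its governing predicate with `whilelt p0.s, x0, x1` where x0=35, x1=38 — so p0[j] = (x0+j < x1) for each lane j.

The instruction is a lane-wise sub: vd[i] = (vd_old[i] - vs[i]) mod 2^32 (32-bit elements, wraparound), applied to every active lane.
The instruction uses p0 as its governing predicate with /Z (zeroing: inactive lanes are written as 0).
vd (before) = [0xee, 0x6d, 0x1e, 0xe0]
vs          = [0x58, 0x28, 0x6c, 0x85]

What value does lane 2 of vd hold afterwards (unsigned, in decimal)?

lane count: 128 div 32 = 4
active while 35+j < 38, i.e. j ∈ [0,3) capped at 4 ⇒ 3
[0] sub(0xee,0x58) = 0x96
[1] sub(0x6d,0x28) = 0x45
[2] sub(0x1e,0x6c) = 0xffffffb2
[3] tail/zero = 0x00

vd[2] = 4294967218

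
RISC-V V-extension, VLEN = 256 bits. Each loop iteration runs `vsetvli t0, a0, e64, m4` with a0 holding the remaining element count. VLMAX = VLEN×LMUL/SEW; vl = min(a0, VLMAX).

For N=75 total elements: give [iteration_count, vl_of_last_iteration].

VLMAX = (256 × 4) / 64 = 16 lanes
N=75: ⌈75/16⌉ = 5 iters; last vl = 75 − 4×16 = 11

[iterations, last_vl] = [5, 11]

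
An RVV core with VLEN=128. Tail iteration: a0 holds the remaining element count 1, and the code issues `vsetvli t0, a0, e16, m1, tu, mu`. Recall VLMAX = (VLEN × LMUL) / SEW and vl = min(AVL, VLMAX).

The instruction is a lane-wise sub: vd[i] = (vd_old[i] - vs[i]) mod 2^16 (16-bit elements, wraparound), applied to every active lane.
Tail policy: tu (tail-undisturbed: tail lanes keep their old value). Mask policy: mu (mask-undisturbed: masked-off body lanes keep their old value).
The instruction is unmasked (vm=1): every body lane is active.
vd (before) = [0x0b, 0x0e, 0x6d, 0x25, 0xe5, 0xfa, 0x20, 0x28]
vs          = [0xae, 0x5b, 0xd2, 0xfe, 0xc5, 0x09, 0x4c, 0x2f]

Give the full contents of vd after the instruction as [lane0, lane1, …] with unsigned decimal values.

VLMAX = VLEN×LMUL/SEW = 128×1/16 = 8
AVL=1 ≤ VLMAX=8, so vl = 1
  i=0: sub(0x0b,0xae) → 65373
  i=1: tail/keep → 14
  i=2: tail/keep → 109
  i=3: tail/keep → 37
  i=4: tail/keep → 229
  i=5: tail/keep → 250
  i=6: tail/keep → 32
  i=7: tail/keep → 40

vd = [65373, 14, 109, 37, 229, 250, 32, 40]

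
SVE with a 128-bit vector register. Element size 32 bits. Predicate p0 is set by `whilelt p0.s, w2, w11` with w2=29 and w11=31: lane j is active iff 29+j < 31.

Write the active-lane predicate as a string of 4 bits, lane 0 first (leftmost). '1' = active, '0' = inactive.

lane count: 128 div 32 = 4
p0[j] = (29+j < 31); true for j=0..1 → 2 lanes set
bits (lane 0 leftmost): 1100

predicate = 1100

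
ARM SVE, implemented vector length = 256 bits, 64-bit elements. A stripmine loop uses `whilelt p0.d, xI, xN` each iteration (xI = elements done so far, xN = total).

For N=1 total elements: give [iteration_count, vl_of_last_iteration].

lane count: 256 div 64 = 4
1 elements at 4/iter → 1 passes, remainder 1 on the last

[iterations, last_vl] = [1, 1]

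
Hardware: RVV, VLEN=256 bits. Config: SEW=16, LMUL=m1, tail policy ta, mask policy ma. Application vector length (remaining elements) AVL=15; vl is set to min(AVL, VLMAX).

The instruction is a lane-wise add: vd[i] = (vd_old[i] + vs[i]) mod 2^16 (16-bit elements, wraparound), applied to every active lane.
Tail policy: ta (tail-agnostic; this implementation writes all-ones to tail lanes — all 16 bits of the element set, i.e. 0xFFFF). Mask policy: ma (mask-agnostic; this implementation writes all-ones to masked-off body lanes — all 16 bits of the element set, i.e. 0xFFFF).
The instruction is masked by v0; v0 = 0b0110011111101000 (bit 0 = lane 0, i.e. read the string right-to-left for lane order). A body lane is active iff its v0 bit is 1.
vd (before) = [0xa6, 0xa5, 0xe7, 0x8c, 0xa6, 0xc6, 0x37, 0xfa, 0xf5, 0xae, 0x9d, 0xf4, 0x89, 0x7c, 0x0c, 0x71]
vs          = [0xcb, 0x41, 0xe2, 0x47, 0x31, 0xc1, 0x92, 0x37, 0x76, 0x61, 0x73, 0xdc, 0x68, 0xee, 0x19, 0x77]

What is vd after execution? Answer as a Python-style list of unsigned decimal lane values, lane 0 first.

vd = [65535, 65535, 65535, 211, 65535, 391, 201, 305, 363, 271, 272, 65535, 65535, 362, 37, 65535]

VLMAX = VLEN×LMUL/SEW = 256×1/16 = 16
AVL=15 ≤ VLMAX=16, so vl = 15
vd[0] mask-off/ones -> 0xffff
vd[1] mask-off/ones -> 0xffff
vd[2] mask-off/ones -> 0xffff
vd[3] add(0x8c,0x47) -> 0xd3
vd[4] mask-off/ones -> 0xffff
vd[5] add(0xc6,0xc1) -> 0x187
vd[6] add(0x37,0x92) -> 0xc9
vd[7] add(0xfa,0x37) -> 0x131
vd[8] add(0xf5,0x76) -> 0x16b
vd[9] add(0xae,0x61) -> 0x10f
vd[10] add(0x9d,0x73) -> 0x110
vd[11] mask-off/ones -> 0xffff
vd[12] mask-off/ones -> 0xffff
vd[13] add(0x7c,0xee) -> 0x16a
vd[14] add(0x0c,0x19) -> 0x25
vd[15] tail/ones -> 0xffff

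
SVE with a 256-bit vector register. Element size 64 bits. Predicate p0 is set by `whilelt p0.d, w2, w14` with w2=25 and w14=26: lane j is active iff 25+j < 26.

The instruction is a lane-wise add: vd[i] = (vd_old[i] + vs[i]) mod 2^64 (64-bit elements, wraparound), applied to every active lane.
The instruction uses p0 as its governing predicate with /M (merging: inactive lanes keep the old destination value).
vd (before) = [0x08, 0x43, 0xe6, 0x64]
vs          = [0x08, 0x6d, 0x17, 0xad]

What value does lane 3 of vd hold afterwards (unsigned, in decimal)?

vd[3] = 100

register lanes = 256/64 = 4
active while 25+j < 26, i.e. j ∈ [0,1) capped at 4 ⇒ 1
[0] add(0x08,0x08) = 0x10
[1] tail/keep = 0x43
[2] tail/keep = 0xe6
[3] tail/keep = 0x64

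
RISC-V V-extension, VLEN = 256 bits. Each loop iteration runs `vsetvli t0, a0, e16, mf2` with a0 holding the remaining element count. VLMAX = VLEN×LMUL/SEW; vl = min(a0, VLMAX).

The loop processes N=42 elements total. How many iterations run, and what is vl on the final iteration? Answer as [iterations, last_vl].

[iterations, last_vl] = [6, 2]

VLMAX = VLEN×LMUL/SEW = 256×1/2/16 = 8
42 elements at 8/iter → 6 passes, remainder 2 on the last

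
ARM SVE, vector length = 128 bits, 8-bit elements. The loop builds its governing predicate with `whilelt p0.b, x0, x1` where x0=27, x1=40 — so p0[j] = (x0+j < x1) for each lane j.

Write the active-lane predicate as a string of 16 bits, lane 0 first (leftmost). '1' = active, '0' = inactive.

register lanes = 128/8 = 16
active while 27+j < 40, i.e. j ∈ [0,13) capped at 16 ⇒ 13
bits (lane 0 leftmost): 1111111111111000

predicate = 1111111111111000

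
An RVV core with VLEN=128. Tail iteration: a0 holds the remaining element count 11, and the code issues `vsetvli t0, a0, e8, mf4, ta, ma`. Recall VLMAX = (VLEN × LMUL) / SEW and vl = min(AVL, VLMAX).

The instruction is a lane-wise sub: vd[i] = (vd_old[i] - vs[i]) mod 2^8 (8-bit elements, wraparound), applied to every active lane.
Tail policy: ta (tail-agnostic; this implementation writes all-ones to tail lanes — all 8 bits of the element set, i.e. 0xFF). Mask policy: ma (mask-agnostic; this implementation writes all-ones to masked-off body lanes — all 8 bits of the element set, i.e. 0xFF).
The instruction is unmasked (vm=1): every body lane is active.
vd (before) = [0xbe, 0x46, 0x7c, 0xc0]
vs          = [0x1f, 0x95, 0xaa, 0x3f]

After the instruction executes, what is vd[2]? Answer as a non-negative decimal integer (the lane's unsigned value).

VLMAX = VLEN×LMUL/SEW = 128×1/4/8 = 4
vl = min(AVL, VLMAX) = min(11, 4) = 4
lane  0: sub(0xbe,0x1f) ⇒ 0x9f
lane  1: sub(0x46,0x95) ⇒ 0xb1
lane  2: sub(0x7c,0xaa) ⇒ 0xd2
lane  3: sub(0xc0,0x3f) ⇒ 0x81

vd[2] = 210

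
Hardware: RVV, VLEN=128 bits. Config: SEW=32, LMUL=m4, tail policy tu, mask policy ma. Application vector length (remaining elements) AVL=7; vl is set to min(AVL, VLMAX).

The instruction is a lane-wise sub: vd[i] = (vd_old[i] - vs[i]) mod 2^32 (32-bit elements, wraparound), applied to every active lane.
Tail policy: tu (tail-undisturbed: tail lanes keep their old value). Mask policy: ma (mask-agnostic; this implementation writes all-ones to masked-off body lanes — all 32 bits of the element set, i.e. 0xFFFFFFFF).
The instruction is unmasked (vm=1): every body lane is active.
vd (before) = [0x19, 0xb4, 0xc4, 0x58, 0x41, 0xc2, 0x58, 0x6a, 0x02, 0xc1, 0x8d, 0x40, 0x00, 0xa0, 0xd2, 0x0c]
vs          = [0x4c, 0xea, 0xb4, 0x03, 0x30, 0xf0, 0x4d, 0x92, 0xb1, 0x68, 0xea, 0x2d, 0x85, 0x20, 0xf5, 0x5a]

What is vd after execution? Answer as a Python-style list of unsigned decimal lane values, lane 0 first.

VLMAX = VLEN×LMUL/SEW = 128×4/32 = 16
vl = min(AVL, VLMAX) = min(7, 16) = 7
[0] sub(0x19,0x4c) = 0xffffffcd
[1] sub(0xb4,0xea) = 0xffffffca
[2] sub(0xc4,0xb4) = 0x10
[3] sub(0x58,0x03) = 0x55
[4] sub(0x41,0x30) = 0x11
[5] sub(0xc2,0xf0) = 0xffffffd2
[6] sub(0x58,0x4d) = 0x0b
[7] tail/keep = 0x6a
[8] tail/keep = 0x02
[9] tail/keep = 0xc1
[10] tail/keep = 0x8d
[11] tail/keep = 0x40
[12] tail/keep = 0x00
[13] tail/keep = 0xa0
[14] tail/keep = 0xd2
[15] tail/keep = 0x0c

vd = [4294967245, 4294967242, 16, 85, 17, 4294967250, 11, 106, 2, 193, 141, 64, 0, 160, 210, 12]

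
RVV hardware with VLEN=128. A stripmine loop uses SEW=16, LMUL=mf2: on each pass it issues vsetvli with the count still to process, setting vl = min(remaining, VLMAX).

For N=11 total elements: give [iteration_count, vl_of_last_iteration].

[iterations, last_vl] = [3, 3]

VLMAX = VLEN×LMUL/SEW = 128×1/2/16 = 4
11 elements at 4/iter → 3 passes, remainder 3 on the last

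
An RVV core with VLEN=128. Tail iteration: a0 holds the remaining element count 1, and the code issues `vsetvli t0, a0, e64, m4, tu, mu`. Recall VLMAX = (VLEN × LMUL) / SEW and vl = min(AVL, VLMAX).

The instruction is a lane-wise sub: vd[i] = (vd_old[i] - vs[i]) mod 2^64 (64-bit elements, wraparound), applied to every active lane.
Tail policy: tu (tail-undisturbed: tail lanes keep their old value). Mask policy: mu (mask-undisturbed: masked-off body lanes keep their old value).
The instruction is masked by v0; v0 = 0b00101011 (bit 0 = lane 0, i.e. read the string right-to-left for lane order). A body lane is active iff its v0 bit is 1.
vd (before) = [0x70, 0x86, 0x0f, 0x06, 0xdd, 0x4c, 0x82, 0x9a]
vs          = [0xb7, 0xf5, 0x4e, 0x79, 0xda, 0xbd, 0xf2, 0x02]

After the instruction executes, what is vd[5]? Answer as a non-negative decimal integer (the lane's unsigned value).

VLMAX = VLEN×LMUL/SEW = 128×4/64 = 8
AVL=1 ≤ VLMAX=8, so vl = 1
lane  0: sub(0x70,0xb7) ⇒ 0xffffffffffffffb9
lane  1: tail/keep ⇒ 0x86
lane  2: tail/keep ⇒ 0x0f
lane  3: tail/keep ⇒ 0x06
lane  4: tail/keep ⇒ 0xdd
lane  5: tail/keep ⇒ 0x4c
lane  6: tail/keep ⇒ 0x82
lane  7: tail/keep ⇒ 0x9a

vd[5] = 76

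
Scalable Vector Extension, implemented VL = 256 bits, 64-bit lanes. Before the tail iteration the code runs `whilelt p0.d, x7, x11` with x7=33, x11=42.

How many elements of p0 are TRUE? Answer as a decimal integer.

256-bit reg / 64-bit elem → 4 lanes
p0[j] = (33+j < 42); true for j=0..3 → 4 lanes set

vl = 4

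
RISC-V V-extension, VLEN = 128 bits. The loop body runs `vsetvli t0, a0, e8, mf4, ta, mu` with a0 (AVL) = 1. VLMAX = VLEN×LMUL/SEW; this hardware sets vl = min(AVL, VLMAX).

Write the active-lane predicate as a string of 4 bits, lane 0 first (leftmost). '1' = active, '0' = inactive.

predicate = 1000

VLMAX = VLEN×LMUL/SEW = 128×1/4/8 = 4
vl ← min(1, 4) = 1
bits (lane 0 leftmost): 1000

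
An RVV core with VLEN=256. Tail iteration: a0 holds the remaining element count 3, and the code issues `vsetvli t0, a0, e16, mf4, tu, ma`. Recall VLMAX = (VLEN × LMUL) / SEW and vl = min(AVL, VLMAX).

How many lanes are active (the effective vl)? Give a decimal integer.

vl = 3

VLMAX = VLEN×LMUL/SEW = 256×1/4/16 = 4
AVL=3 ≤ VLMAX=4, so vl = 3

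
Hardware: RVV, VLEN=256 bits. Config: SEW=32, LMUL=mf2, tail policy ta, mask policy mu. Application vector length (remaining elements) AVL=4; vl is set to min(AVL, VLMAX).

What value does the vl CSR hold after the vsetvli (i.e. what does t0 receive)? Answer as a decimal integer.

vl = 4

lanes per group: 256·1/2/32 = 4
vl ← min(4, 4) = 4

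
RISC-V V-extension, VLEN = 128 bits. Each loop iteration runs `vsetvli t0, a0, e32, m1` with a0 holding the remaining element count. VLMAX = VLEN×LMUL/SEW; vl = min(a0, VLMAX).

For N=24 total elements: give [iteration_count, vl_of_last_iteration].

[iterations, last_vl] = [6, 4]

lanes per group: 128·1/32 = 4
24 elements at 4/iter → 6 passes, remainder 4 on the last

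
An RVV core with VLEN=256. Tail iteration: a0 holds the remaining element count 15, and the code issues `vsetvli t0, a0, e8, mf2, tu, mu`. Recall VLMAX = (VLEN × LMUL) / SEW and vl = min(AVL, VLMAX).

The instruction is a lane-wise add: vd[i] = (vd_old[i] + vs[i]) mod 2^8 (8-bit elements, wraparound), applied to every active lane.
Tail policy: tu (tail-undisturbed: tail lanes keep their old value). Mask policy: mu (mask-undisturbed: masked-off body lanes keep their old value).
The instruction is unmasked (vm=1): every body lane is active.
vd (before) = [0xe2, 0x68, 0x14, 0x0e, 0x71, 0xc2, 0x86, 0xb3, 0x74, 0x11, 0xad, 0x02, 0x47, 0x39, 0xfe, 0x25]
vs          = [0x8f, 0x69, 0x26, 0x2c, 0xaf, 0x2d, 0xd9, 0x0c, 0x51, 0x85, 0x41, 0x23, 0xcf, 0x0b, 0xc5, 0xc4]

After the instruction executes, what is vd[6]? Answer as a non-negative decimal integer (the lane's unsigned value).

VLMAX = VLEN×LMUL/SEW = 256×1/2/8 = 16
vl ← min(15, 16) = 15
vd[0] add(0xe2,0x8f) -> 0x71
vd[1] add(0x68,0x69) -> 0xd1
vd[2] add(0x14,0x26) -> 0x3a
vd[3] add(0x0e,0x2c) -> 0x3a
vd[4] add(0x71,0xaf) -> 0x20
vd[5] add(0xc2,0x2d) -> 0xef
vd[6] add(0x86,0xd9) -> 0x5f
vd[7] add(0xb3,0x0c) -> 0xbf
vd[8] add(0x74,0x51) -> 0xc5
vd[9] add(0x11,0x85) -> 0x96
vd[10] add(0xad,0x41) -> 0xee
vd[11] add(0x02,0x23) -> 0x25
vd[12] add(0x47,0xcf) -> 0x16
vd[13] add(0x39,0x0b) -> 0x44
vd[14] add(0xfe,0xc5) -> 0xc3
vd[15] tail/keep -> 0x25

vd[6] = 95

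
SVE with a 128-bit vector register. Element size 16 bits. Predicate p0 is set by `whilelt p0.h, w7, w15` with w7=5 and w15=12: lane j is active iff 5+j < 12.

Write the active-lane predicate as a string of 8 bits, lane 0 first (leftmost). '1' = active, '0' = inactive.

predicate = 11111110

lane count: 128 div 16 = 8
active while 5+j < 12, i.e. j ∈ [0,7) capped at 8 ⇒ 7
bits (lane 0 leftmost): 11111110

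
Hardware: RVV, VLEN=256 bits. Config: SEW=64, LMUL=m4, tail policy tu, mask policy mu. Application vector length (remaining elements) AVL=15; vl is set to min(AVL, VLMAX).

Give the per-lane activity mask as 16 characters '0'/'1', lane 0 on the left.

predicate = 1111111111111110

VLMAX = (256 × 4) / 64 = 16 lanes
vl ← min(15, 16) = 15
bits (lane 0 leftmost): 1111111111111110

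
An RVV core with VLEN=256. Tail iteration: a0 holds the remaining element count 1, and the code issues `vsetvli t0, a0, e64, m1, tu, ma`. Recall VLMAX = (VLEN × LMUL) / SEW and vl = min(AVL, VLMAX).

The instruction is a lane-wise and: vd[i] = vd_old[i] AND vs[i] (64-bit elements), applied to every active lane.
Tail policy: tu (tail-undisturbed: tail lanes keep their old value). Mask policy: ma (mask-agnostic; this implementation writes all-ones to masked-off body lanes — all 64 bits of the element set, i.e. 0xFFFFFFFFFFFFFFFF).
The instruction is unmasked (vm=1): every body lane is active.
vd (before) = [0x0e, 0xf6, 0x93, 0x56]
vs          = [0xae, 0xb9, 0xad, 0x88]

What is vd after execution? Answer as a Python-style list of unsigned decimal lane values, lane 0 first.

vd = [14, 246, 147, 86]

lanes per group: 256·1/64 = 4
AVL=1 ≤ VLMAX=4, so vl = 1
lane  0: and(0x0e,0xae) ⇒ 0x0e
lane  1: tail/keep ⇒ 0xf6
lane  2: tail/keep ⇒ 0x93
lane  3: tail/keep ⇒ 0x56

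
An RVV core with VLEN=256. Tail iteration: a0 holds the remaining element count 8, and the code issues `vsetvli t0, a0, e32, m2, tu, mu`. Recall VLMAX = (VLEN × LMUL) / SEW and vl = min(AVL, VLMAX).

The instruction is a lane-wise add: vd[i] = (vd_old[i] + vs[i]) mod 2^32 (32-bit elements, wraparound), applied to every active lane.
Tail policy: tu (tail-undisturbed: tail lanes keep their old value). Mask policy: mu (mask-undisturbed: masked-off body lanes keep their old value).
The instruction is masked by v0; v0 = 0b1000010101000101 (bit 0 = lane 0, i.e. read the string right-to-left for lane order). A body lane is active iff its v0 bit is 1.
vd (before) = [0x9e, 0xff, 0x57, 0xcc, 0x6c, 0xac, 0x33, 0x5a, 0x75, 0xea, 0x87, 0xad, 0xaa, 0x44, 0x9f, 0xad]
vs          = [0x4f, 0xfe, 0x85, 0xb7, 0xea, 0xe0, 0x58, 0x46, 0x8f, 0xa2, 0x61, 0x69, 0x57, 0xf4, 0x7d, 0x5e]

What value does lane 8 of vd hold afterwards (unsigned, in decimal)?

lanes per group: 256·2/32 = 16
vl = min(AVL, VLMAX) = min(8, 16) = 8
lane  0: add(0x9e,0x4f) ⇒ 0xed
lane  1: mask-off/keep ⇒ 0xff
lane  2: add(0x57,0x85) ⇒ 0xdc
lane  3: mask-off/keep ⇒ 0xcc
lane  4: mask-off/keep ⇒ 0x6c
lane  5: mask-off/keep ⇒ 0xac
lane  6: add(0x33,0x58) ⇒ 0x8b
lane  7: mask-off/keep ⇒ 0x5a
lane  8: tail/keep ⇒ 0x75
lane  9: tail/keep ⇒ 0xea
lane 10: tail/keep ⇒ 0x87
lane 11: tail/keep ⇒ 0xad
lane 12: tail/keep ⇒ 0xaa
lane 13: tail/keep ⇒ 0x44
lane 14: tail/keep ⇒ 0x9f
lane 15: tail/keep ⇒ 0xad

vd[8] = 117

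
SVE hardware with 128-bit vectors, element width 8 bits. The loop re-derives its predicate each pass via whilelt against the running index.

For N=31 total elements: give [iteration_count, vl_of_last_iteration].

[iterations, last_vl] = [2, 15]

128-bit reg / 8-bit elem → 16 lanes
N=31: ⌈31/16⌉ = 2 iters; last vl = 31 − 1×16 = 15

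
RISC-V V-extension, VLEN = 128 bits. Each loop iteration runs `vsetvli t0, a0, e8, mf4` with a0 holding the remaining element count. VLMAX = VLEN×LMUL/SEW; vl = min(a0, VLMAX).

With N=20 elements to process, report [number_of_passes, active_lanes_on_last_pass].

lanes per group: 128·1/4/8 = 4
N=20: ⌈20/4⌉ = 5 iters; last vl = 20 − 4×4 = 4

[iterations, last_vl] = [5, 4]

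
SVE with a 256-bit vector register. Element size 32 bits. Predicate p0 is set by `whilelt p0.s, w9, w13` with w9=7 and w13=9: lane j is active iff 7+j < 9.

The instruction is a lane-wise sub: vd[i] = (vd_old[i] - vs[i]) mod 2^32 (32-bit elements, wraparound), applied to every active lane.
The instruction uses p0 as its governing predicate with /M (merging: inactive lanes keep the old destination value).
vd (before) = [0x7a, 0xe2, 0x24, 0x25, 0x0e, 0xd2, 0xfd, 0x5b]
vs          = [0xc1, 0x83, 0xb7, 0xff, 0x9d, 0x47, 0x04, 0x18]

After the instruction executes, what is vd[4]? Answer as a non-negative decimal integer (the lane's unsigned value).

vd[4] = 14

256-bit reg / 32-bit elem → 8 lanes
active while 7+j < 9, i.e. j ∈ [0,2) capped at 8 ⇒ 2
[0] sub(0x7a,0xc1) = 0xffffffb9
[1] sub(0xe2,0x83) = 0x5f
[2] tail/keep = 0x24
[3] tail/keep = 0x25
[4] tail/keep = 0x0e
[5] tail/keep = 0xd2
[6] tail/keep = 0xfd
[7] tail/keep = 0x5b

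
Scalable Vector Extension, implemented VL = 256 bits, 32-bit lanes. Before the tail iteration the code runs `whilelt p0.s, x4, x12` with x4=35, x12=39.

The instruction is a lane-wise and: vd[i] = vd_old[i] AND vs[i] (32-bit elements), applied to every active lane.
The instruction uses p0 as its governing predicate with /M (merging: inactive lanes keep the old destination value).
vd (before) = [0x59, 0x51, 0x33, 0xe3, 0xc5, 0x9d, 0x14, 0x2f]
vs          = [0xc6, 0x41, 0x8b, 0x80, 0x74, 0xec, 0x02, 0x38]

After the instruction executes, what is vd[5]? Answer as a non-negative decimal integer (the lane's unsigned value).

register lanes = 256/32 = 8
whilelt: lane j active iff 35+j < 39 → j < 4 → 4 active
lane  0: and(0x59,0xc6) ⇒ 0x40
lane  1: and(0x51,0x41) ⇒ 0x41
lane  2: and(0x33,0x8b) ⇒ 0x03
lane  3: and(0xe3,0x80) ⇒ 0x80
lane  4: tail/keep ⇒ 0xc5
lane  5: tail/keep ⇒ 0x9d
lane  6: tail/keep ⇒ 0x14
lane  7: tail/keep ⇒ 0x2f

vd[5] = 157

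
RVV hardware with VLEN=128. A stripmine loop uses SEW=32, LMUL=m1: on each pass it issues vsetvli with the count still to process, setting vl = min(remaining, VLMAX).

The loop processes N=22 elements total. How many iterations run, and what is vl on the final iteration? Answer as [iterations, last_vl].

[iterations, last_vl] = [6, 2]

VLMAX = (128 × 1) / 32 = 4 lanes
iterations = ceil(22/4) = 6; final-pass vl = 2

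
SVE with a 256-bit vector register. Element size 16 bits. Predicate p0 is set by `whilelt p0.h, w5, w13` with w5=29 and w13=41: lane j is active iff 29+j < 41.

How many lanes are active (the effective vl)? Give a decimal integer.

vl = 12

register lanes = 256/16 = 16
active while 29+j < 41, i.e. j ∈ [0,12) capped at 16 ⇒ 12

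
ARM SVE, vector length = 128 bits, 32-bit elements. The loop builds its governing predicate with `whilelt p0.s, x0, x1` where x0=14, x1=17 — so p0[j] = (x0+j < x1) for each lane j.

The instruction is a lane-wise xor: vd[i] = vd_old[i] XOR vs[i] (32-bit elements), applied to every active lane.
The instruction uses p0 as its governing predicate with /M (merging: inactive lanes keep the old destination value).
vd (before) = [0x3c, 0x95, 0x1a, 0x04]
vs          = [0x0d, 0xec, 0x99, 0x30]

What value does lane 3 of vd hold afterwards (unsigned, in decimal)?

register lanes = 128/32 = 4
active while 14+j < 17, i.e. j ∈ [0,3) capped at 4 ⇒ 3
  i=0: xor(0x3c,0x0d) → 49
  i=1: xor(0x95,0xec) → 121
  i=2: xor(0x1a,0x99) → 131
  i=3: tail/keep → 4

vd[3] = 4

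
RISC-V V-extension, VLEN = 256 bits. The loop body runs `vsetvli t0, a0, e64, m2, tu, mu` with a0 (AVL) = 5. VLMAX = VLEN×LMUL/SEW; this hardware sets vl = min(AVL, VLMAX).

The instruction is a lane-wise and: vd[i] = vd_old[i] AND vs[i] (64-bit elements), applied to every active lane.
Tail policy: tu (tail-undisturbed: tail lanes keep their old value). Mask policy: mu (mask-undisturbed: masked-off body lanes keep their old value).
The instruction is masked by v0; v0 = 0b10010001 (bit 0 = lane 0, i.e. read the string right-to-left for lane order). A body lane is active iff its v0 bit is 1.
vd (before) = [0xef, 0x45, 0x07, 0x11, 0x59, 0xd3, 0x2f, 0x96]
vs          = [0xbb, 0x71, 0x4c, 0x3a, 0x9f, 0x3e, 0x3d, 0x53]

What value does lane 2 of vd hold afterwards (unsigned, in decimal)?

lanes per group: 256·2/64 = 8
AVL=5 ≤ VLMAX=8, so vl = 5
vd[0] and(0xef,0xbb) -> 0xab
vd[1] mask-off/keep -> 0x45
vd[2] mask-off/keep -> 0x07
vd[3] mask-off/keep -> 0x11
vd[4] and(0x59,0x9f) -> 0x19
vd[5] tail/keep -> 0xd3
vd[6] tail/keep -> 0x2f
vd[7] tail/keep -> 0x96

vd[2] = 7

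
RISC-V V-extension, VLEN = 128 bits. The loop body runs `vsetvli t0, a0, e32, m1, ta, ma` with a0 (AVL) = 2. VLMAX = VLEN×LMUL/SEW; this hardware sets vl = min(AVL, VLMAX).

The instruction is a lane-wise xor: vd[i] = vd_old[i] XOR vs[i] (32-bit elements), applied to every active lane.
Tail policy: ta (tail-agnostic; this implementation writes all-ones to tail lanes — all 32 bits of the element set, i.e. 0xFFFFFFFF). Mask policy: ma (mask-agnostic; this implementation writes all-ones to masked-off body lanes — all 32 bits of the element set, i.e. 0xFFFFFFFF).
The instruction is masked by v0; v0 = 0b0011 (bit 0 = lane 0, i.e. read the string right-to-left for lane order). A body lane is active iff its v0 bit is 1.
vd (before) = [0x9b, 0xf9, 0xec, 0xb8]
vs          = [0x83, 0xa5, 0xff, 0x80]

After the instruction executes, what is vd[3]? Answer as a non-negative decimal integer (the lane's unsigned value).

VLMAX = VLEN×LMUL/SEW = 128×1/32 = 4
vl = min(AVL, VLMAX) = min(2, 4) = 2
lane  0: xor(0x9b,0x83) ⇒ 0x18
lane  1: xor(0xf9,0xa5) ⇒ 0x5c
lane  2: tail/ones ⇒ 0xffffffff
lane  3: tail/ones ⇒ 0xffffffff

vd[3] = 4294967295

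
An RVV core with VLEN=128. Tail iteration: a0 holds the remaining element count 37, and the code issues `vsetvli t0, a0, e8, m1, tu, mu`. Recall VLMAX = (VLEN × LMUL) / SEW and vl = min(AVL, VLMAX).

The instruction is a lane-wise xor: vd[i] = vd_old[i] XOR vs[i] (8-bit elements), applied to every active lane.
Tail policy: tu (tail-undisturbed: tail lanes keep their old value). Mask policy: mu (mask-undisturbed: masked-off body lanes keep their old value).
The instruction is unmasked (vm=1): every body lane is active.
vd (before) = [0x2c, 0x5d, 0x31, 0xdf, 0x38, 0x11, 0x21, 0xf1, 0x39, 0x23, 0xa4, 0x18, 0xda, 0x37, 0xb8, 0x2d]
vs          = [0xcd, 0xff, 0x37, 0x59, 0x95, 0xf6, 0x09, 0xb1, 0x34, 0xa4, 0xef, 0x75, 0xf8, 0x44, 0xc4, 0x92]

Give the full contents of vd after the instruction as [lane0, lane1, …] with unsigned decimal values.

vd = [225, 162, 6, 134, 173, 231, 40, 64, 13, 135, 75, 109, 34, 115, 124, 191]

lanes per group: 128·1/8 = 16
vl = min(AVL, VLMAX) = min(37, 16) = 16
lane  0: xor(0x2c,0xcd) ⇒ 0xe1
lane  1: xor(0x5d,0xff) ⇒ 0xa2
lane  2: xor(0x31,0x37) ⇒ 0x06
lane  3: xor(0xdf,0x59) ⇒ 0x86
lane  4: xor(0x38,0x95) ⇒ 0xad
lane  5: xor(0x11,0xf6) ⇒ 0xe7
lane  6: xor(0x21,0x09) ⇒ 0x28
lane  7: xor(0xf1,0xb1) ⇒ 0x40
lane  8: xor(0x39,0x34) ⇒ 0x0d
lane  9: xor(0x23,0xa4) ⇒ 0x87
lane 10: xor(0xa4,0xef) ⇒ 0x4b
lane 11: xor(0x18,0x75) ⇒ 0x6d
lane 12: xor(0xda,0xf8) ⇒ 0x22
lane 13: xor(0x37,0x44) ⇒ 0x73
lane 14: xor(0xb8,0xc4) ⇒ 0x7c
lane 15: xor(0x2d,0x92) ⇒ 0xbf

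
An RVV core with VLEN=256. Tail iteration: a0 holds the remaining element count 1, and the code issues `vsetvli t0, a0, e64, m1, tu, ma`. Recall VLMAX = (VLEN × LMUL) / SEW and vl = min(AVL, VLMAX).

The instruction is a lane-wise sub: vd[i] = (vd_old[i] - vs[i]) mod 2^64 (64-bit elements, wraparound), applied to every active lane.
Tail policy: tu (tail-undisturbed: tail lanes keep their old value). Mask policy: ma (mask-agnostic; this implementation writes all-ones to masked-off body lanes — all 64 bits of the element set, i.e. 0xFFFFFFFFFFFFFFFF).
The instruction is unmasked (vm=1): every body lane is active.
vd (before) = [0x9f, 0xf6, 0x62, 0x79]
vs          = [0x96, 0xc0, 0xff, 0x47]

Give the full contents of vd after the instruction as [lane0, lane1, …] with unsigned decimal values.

VLMAX = (256 × 1) / 64 = 4 lanes
AVL=1 ≤ VLMAX=4, so vl = 1
  i=0: sub(0x9f,0x96) → 9
  i=1: tail/keep → 246
  i=2: tail/keep → 98
  i=3: tail/keep → 121

vd = [9, 246, 98, 121]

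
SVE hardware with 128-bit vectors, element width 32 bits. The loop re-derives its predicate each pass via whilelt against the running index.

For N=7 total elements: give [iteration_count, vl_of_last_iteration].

lane count: 128 div 32 = 4
N=7: ⌈7/4⌉ = 2 iters; last vl = 7 − 1×4 = 3

[iterations, last_vl] = [2, 3]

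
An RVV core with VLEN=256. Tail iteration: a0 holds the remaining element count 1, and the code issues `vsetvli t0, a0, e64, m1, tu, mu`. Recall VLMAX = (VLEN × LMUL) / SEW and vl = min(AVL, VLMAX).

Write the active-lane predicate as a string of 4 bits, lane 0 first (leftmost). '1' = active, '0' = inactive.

predicate = 1000

lanes per group: 256·1/64 = 4
vl ← min(1, 4) = 1
bits (lane 0 leftmost): 1000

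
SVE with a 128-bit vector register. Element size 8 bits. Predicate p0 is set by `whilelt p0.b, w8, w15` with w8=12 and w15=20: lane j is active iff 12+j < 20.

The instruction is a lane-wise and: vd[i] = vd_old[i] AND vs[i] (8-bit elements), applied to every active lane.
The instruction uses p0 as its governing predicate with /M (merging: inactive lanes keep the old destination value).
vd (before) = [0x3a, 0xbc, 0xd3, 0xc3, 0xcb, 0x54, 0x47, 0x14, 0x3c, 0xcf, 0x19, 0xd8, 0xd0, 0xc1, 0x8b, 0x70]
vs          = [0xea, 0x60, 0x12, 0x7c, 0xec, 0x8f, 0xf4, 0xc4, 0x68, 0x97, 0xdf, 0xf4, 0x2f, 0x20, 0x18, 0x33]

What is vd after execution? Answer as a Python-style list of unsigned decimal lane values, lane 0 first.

vd = [42, 32, 18, 64, 200, 4, 68, 4, 60, 207, 25, 216, 208, 193, 139, 112]

register lanes = 128/8 = 16
p0[j] = (12+j < 20); true for j=0..7 → 8 lanes set
vd[0] and(0x3a,0xea) -> 0x2a
vd[1] and(0xbc,0x60) -> 0x20
vd[2] and(0xd3,0x12) -> 0x12
vd[3] and(0xc3,0x7c) -> 0x40
vd[4] and(0xcb,0xec) -> 0xc8
vd[5] and(0x54,0x8f) -> 0x04
vd[6] and(0x47,0xf4) -> 0x44
vd[7] and(0x14,0xc4) -> 0x04
vd[8] tail/keep -> 0x3c
vd[9] tail/keep -> 0xcf
vd[10] tail/keep -> 0x19
vd[11] tail/keep -> 0xd8
vd[12] tail/keep -> 0xd0
vd[13] tail/keep -> 0xc1
vd[14] tail/keep -> 0x8b
vd[15] tail/keep -> 0x70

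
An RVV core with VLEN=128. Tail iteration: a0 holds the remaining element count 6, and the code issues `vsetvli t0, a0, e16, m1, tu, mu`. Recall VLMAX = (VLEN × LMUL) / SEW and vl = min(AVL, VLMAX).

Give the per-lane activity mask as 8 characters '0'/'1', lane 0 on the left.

VLMAX = (128 × 1) / 16 = 8 lanes
vl = min(AVL, VLMAX) = min(6, 8) = 6
bits (lane 0 leftmost): 11111100

predicate = 11111100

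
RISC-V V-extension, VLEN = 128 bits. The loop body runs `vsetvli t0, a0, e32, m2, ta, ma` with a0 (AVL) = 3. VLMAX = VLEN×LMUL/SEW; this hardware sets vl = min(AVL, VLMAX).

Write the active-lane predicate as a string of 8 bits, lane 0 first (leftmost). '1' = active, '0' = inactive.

predicate = 11100000

VLMAX = (128 × 2) / 32 = 8 lanes
vl = min(AVL, VLMAX) = min(3, 8) = 3
bits (lane 0 leftmost): 11100000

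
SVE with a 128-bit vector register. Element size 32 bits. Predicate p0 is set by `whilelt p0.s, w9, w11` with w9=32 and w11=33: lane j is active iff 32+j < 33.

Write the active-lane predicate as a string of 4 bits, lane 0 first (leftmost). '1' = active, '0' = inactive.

128-bit reg / 32-bit elem → 4 lanes
whilelt: lane j active iff 32+j < 33 → j < 1 → 1 active
bits (lane 0 leftmost): 1000

predicate = 1000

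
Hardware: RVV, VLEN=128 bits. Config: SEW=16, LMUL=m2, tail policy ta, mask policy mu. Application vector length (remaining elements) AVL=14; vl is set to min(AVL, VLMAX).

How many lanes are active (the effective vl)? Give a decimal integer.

vl = 14

lanes per group: 128·2/16 = 16
vl = min(AVL, VLMAX) = min(14, 16) = 14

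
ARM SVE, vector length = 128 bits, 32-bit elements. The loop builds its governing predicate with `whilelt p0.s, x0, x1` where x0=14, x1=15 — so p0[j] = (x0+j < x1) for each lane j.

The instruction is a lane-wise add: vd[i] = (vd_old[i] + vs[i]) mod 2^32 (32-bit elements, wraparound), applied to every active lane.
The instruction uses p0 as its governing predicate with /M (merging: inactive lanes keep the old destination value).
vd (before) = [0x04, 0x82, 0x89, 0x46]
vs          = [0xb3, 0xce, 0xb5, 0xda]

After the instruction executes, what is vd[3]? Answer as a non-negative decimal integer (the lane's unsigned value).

vd[3] = 70

128-bit reg / 32-bit elem → 4 lanes
p0[j] = (14+j < 15); true for j=0..0 → 1 lanes set
vd[0] add(0x04,0xb3) -> 0xb7
vd[1] tail/keep -> 0x82
vd[2] tail/keep -> 0x89
vd[3] tail/keep -> 0x46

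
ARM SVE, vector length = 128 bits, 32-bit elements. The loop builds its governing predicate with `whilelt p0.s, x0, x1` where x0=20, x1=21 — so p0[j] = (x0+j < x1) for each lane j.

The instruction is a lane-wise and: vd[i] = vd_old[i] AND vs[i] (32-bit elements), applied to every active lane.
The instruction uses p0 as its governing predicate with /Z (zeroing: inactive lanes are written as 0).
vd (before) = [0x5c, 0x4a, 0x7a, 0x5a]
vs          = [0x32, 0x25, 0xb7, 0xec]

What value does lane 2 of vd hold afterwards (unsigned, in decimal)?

lane count: 128 div 32 = 4
p0[j] = (20+j < 21); true for j=0..0 → 1 lanes set
lane  0: and(0x5c,0x32) ⇒ 0x10
lane  1: tail/zero ⇒ 0x00
lane  2: tail/zero ⇒ 0x00
lane  3: tail/zero ⇒ 0x00

vd[2] = 0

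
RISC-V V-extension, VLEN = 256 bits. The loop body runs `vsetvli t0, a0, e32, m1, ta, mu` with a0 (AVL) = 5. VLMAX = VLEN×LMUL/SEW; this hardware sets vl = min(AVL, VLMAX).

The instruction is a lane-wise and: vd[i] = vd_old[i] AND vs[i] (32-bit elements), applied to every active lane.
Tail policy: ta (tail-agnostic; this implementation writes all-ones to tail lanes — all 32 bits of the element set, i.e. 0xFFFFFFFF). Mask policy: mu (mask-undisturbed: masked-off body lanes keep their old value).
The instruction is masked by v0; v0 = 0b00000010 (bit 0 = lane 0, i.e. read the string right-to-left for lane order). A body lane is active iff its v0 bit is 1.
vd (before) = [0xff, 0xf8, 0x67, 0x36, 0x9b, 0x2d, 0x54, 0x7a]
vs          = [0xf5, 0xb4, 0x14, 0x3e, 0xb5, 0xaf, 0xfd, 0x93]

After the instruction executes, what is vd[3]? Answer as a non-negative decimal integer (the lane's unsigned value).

VLMAX = (256 × 1) / 32 = 8 lanes
AVL=5 ≤ VLMAX=8, so vl = 5
vd[0] mask-off/keep -> 0xff
vd[1] and(0xf8,0xb4) -> 0xb0
vd[2] mask-off/keep -> 0x67
vd[3] mask-off/keep -> 0x36
vd[4] mask-off/keep -> 0x9b
vd[5] tail/ones -> 0xffffffff
vd[6] tail/ones -> 0xffffffff
vd[7] tail/ones -> 0xffffffff

vd[3] = 54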